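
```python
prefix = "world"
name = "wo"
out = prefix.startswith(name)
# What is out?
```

Trace:
`prefix = "world"` → prefix = 'world'
`name = "wo"` → name = 'wo'
`out = prefix.startswith(name)` → out = True
So out = True

Answer: True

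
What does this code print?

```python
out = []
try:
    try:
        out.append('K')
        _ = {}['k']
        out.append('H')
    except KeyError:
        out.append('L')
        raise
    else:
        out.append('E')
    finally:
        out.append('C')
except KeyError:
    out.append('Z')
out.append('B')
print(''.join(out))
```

Execution trace: 'K' (try body) → 'L' (except KeyError) → 'C' (finally) → 'Z' (outer except KeyError) → 'B' (after the try/except). Output: KLCZB

Answer: KLCZB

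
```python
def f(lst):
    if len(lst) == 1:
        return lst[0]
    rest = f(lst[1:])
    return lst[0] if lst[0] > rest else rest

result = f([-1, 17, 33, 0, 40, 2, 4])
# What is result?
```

Recursive max over [-1, 17, 33, 0, 40, 2, 4] = 40

Answer: 40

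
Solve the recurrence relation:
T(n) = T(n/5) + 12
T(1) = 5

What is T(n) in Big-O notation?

Each step divides n by 5 and adds 12. After log_5(n) steps we reach T(1)=5. So T(n) = 12·log_5(n) + 5 = O(log n).

Answer: O(log n)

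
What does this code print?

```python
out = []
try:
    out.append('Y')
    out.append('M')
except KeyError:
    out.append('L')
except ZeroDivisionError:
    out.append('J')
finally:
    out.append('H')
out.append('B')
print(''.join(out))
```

Execution trace: 'Y' (try body) → 'M' (try body, no exception) → 'H' (finally) → 'B' (after the try/except). Output: YMHB

Answer: YMHB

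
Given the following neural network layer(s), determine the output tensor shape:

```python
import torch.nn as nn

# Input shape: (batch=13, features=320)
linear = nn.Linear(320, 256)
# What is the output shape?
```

Input: (13, 320) -> Output: (13, 256)

Answer: (13, 256)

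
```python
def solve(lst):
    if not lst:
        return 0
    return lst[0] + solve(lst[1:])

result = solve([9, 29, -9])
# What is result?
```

9 + 29 + (-9) + 0 = 29

Answer: 29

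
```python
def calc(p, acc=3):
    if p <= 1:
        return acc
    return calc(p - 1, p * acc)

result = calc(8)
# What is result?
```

Accumulator trace (n, acc): (8, 3) -> (7, 24) -> (6, 168) -> (5, 1008) -> (4, 5040) -> (3, 20160) -> (2, 60480) -> (1, 120960) -> return 120960

Answer: 120960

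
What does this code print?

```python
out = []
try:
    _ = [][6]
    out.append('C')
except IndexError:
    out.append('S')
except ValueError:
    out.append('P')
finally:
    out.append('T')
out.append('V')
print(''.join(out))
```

Execution trace: 'S' (except IndexError) → 'T' (finally) → 'V' (after the try/except). Output: STV

Answer: STV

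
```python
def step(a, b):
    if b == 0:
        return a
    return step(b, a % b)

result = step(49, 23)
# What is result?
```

step(49, 23) -> step(23, 3) -> step(3, 2) -> step(2, 1) -> step(1, 0) -> 1

Answer: 1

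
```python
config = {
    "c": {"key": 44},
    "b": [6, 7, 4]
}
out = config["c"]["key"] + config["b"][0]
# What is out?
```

Trace:
`config = { ...` → config = {'c': {'key': 44}, 'b': [6, 7, 4]}
`out = config["c"]["key"] + config["b"][0]` → out = 50
So out = 50

Answer: 50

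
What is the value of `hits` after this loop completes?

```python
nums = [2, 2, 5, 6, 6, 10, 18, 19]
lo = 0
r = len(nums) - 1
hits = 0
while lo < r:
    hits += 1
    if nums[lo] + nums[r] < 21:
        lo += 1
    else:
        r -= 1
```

Steps to find pair summing to 21
`hits` takes the values: 0 → 1 → 2 → 3 → 4 → 5 → 6 → 7

Answer: 7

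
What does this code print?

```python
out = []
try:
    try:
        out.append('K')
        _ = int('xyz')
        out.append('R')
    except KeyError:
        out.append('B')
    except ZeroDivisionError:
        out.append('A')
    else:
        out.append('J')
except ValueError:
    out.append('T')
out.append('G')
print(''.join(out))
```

Execution trace: 'K' (inner try body) → 'T' (outer except ValueError) → 'G' (after the try/except). Output: KTG

Answer: KTG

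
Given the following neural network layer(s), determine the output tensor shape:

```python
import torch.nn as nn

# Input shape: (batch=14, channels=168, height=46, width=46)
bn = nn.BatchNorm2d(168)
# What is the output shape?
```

Input: (14, 168, 46, 46) -> Output: (14, 168, 46, 46)

Answer: (14, 168, 46, 46)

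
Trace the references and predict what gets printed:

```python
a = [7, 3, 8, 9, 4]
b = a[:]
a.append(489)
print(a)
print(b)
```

Key concept: slice [:] creates copy.
Step by step:
`a = [7, 3, 8, 9, 4]` → a = [7, 3, 8, 9, 4]
`b = a[:]` → b = [7, 3, 8, 9, 4]
`a.append(489)` → a = [7, 3, 8, 9, 4, 489]
`print(a)` → prints [7, 3, 8, 9, 4, 489]
`print(b)` → prints [7, 3, 8, 9, 4]

Answer:
[7, 3, 8, 9, 4, 489]
[7, 3, 8, 9, 4]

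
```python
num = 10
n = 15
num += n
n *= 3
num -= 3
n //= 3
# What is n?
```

Trace:
`num = 10` → num = 10
`n = 15` → n = 15
`num += n` → num = 25
`n *= 3` → n = 45
`num -= 3` → num = 22
`n //= 3` → n = 15
So n = 15

Answer: 15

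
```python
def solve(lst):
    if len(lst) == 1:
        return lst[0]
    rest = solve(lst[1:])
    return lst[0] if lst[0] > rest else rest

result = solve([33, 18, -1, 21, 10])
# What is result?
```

Recursive max over [33, 18, -1, 21, 10] = 33

Answer: 33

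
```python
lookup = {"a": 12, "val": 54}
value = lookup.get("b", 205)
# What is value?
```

Trace:
`lookup = {"a": 12, "val": 54}` → lookup = {'a': 12, 'val': 54}
`value = lookup.get("b", 205)` → value = 205
So value = 205

Answer: 205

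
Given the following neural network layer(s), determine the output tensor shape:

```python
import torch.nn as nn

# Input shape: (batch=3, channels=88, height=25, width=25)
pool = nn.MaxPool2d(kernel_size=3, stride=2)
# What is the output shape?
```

Input: (3, 88, 25, 25) -> Output: (3, 88, 12, 12)

Answer: (3, 88, 12, 12)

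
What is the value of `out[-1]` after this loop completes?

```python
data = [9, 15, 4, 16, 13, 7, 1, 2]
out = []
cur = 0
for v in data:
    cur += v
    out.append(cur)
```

Cumulative sum ends at 67
`out` takes the values: [] → [9] → [9, 24] → [9, 24, 28] → [9, 24, 28, 44] → [9, 24, 28, 44, 57] → [9, 24, 28, 44, 57, 64] → [9, 24, 28, 44, 57, 64, 65] → [9, 24, 28, 44, 57, 64, 65, 67]
So `out[-1]` = 67

Answer: 67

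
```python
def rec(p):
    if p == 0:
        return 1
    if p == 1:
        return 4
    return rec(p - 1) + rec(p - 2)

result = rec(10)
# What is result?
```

Build up from base cases: rec(0)=1, rec(1)=4, rec(2)=5, rec(3)=9, rec(4)=14, rec(5)=23, rec(6)=37, ..., rec(10)=254

Answer: 254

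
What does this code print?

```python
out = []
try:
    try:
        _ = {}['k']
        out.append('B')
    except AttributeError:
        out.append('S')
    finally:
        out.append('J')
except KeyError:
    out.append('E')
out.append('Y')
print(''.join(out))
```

Execution trace: 'J' (finally) → 'E' (outer except KeyError) → 'Y' (after the try/except). Output: JEY

Answer: JEY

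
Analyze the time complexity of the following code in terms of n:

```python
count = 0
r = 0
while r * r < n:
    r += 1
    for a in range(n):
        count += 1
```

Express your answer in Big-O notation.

Each loop level contributes: √n × n. Multiplying the contributions gives O(n√n).

Answer: O(n√n)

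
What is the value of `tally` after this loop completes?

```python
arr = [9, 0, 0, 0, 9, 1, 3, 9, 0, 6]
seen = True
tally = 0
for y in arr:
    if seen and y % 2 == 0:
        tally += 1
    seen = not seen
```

Count even values at even positions
`tally` takes the values: 0 → 1 → 2

Answer: 2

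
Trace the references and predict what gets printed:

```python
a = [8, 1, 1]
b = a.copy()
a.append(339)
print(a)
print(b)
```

Key concept: list.copy() creates independent copy.
Step by step:
`a = [8, 1, 1]` → a = [8, 1, 1]
`b = a.copy()` → b = [8, 1, 1]
`a.append(339)` → a = [8, 1, 1, 339]
`print(a)` → prints [8, 1, 1, 339]
`print(b)` → prints [8, 1, 1]

Answer:
[8, 1, 1, 339]
[8, 1, 1]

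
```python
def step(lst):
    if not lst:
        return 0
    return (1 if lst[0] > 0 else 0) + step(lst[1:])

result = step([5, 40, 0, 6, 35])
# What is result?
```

Count of positive elements in [5, 40, 0, 6, 35] = 4

Answer: 4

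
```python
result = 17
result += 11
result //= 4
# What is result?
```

Trace:
`result = 17` → result = 17
`result += 11` → result = 28
`result //= 4` → result = 7
So result = 7

Answer: 7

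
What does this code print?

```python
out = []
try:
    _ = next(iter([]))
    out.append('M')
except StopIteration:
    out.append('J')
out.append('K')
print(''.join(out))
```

Execution trace: 'J' (except StopIteration) → 'K' (after the try/except). Output: JK

Answer: JK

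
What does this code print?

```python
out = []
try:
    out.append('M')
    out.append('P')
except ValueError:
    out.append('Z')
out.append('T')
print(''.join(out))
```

Execution trace: 'M' (try body) → 'P' (try body, no exception) → 'T' (after the try/except). Output: MPT

Answer: MPT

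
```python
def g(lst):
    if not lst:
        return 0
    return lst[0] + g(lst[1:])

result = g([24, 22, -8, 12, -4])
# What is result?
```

24 + 22 + (-8) + 12 + (-4) + 0 = 46

Answer: 46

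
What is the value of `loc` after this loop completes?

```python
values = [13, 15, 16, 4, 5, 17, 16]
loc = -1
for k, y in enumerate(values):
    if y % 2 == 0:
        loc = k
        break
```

First even number index in [13, 15, 16, 4, 5, 17, 16]
`loc` takes the values: -1 → 2

Answer: 2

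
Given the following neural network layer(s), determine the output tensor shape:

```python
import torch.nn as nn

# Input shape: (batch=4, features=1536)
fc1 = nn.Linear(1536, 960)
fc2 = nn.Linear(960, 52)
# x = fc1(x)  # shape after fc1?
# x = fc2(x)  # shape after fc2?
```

Input: (4, 1536) -> after fc1: (4, 960) -> Output: (4, 52)

Answer: (4, 52)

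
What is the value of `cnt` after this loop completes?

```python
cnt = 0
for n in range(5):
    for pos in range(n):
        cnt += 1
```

Triangle number: 0+1+2+...+4
`cnt` takes the values: 0 → 1 → 2 → 3 → 4 → 5 → 6 → 7 → 8 → 9 → 10

Answer: 10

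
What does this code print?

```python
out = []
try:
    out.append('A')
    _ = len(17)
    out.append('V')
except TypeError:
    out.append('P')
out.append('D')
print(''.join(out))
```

Execution trace: 'A' (try body) → 'P' (except TypeError) → 'D' (after the try/except). Output: APD

Answer: APD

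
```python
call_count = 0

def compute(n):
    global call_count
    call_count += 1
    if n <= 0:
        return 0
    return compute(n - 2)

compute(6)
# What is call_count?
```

Linear recursion stepping by 2: 4 calls from n=6 down to ≤0.

Answer: 4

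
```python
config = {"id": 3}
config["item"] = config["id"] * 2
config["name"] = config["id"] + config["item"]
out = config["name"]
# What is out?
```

Trace:
`config = {"id": 3}` → config = {'id': 3}
`config["item"] = config["id"] * 2` → config = {'id': 3, 'item': 6}
`config["name"] = config["id"] + config["item"]` → config = {'id': 3, 'item': 6, 'name': 9}
`out = config["name"]` → out = 9
So out = 9

Answer: 9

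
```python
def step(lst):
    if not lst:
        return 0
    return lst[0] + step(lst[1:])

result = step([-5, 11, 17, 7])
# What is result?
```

(-5) + 11 + 17 + 7 + 0 = 30

Answer: 30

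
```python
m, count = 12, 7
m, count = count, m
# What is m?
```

Trace:
`m, count = 12, 7` → m = 12; count = 7
`m, count = count, m` → m = 7; count = 12
So m = 7

Answer: 7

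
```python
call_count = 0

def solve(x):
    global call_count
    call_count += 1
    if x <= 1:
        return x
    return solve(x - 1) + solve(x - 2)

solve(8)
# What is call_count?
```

Calls(x) = 1 + Calls(x-1) + Calls(x-2); Calls(0)=Calls(1)=1. For x=8 this gives 67.

Answer: 67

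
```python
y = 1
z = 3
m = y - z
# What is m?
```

Trace:
`y = 1` → y = 1
`z = 3` → z = 3
`m = y - z` → m = -2
So m = -2

Answer: -2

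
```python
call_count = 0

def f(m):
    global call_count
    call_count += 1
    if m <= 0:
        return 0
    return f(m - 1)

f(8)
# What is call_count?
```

Linear recursion stepping by 1: 9 calls from m=8 down to ≤0.

Answer: 9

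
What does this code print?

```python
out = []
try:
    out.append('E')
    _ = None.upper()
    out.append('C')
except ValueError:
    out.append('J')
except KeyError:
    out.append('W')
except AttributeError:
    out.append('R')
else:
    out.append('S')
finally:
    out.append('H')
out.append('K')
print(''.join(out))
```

Execution trace: 'E' (try body) → 'R' (except AttributeError) → 'H' (finally) → 'K' (after the try/except). Output: ERHK

Answer: ERHK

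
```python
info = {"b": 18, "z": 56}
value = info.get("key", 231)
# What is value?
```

Trace:
`info = {"b": 18, "z": 56}` → info = {'b': 18, 'z': 56}
`value = info.get("key", 231)` → value = 231
So value = 231

Answer: 231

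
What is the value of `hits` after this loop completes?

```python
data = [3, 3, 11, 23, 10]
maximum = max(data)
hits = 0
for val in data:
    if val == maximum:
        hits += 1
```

Count of max value 23 in [3, 3, 11, 23, 10]
`hits` takes the values: 0 → 1

Answer: 1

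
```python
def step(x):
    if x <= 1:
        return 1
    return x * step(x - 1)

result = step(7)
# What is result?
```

step(7) = 7 * 6 * 5 * 4 * 3 * 2 * 1 = 5040

Answer: 5040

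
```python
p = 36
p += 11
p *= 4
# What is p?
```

Trace:
`p = 36` → p = 36
`p += 11` → p = 47
`p *= 4` → p = 188
So p = 188

Answer: 188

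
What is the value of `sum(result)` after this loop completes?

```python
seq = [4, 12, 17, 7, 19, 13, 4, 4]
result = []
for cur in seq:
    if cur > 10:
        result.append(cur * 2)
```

Sum of doubled values > 10
`result` takes the values: [] → [24] → [24, 34] → [24, 34, 38] → [24, 34, 38, 26]
So `sum(result)` = 122

Answer: 122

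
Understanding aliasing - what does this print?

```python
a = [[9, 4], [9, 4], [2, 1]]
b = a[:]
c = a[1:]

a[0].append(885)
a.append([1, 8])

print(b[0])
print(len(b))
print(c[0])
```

Key concept: slice with nested mutation.
Step by step:
`a = [[9, 4], [9, 4], [2, 1]]` → a = [[9, 4], [9, 4], [2, 1]]
`b = a[:]` → b = [[9, 4], [9, 4], [2, 1]]
`c = a[1:]` → c = [[9, 4], [2, 1]]
`a[0].append(885)` → a = [[9, 4, 885], [9, 4], [2, 1]]; b = [[9, 4, 885], [9, 4], [2, 1]]
`a.append([1, 8])` → a = [[9, 4, 885], [9, 4], [2, 1], [1, 8]]
`print(b[0])` → prints [9, 4, 885]
`print(len(b))` → prints 3
`print(c[0])` → prints [9, 4]

Answer:
[9, 4, 885]
3
[9, 4]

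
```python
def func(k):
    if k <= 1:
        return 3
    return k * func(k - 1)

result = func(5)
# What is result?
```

func(5) = 5 * 4 * 3 * 2 * 3 = 360

Answer: 360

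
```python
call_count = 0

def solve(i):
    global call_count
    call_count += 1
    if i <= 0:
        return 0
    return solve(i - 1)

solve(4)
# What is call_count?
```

Linear recursion stepping by 1: 5 calls from i=4 down to ≤0.

Answer: 5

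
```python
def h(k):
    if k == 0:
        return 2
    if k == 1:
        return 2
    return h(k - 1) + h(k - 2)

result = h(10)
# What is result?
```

Build up from base cases: h(0)=2, h(1)=2, h(2)=4, h(3)=6, h(4)=10, h(5)=16, h(6)=26, ..., h(10)=178

Answer: 178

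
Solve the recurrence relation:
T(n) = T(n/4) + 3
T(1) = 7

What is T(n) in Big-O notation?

Each step divides n by 4 and adds 3. After log_4(n) steps we reach T(1)=7. So T(n) = 3·log_4(n) + 7 = O(log n).

Answer: O(log n)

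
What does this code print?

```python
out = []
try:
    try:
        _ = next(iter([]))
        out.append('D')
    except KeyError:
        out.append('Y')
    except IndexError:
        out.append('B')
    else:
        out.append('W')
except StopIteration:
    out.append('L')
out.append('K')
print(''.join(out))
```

Execution trace: 'L' (outer except StopIteration) → 'K' (after the try/except). Output: LK

Answer: LK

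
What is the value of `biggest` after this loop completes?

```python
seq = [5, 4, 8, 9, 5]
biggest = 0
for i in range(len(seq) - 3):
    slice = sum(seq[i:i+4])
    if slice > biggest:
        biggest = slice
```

Max sum of 4-element window in [5, 4, 8, 9, 5]
`biggest` takes the values: 0 → 26

Answer: 26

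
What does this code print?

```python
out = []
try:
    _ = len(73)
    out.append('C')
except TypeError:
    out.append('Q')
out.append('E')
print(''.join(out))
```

Execution trace: 'Q' (except TypeError) → 'E' (after the try/except). Output: QE

Answer: QE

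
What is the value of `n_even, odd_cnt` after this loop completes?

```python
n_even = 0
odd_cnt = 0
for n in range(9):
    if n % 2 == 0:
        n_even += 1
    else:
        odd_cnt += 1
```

Count evens and odds in range(9)
`n_even, odd_cnt` takes the values: (0, 0) → (1, 0) → (1, 1) → (2, 1) → (2, 2) → (3, 2) → (3, 3) → (4, 3) → (4, 4) → (5, 4)

Answer: 5, 4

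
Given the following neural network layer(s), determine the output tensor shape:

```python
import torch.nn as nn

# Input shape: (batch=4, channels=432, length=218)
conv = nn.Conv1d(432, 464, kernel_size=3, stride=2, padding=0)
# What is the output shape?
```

Input: (4, 432, 218) -> Output: (4, 464, 108)

Answer: (4, 464, 108)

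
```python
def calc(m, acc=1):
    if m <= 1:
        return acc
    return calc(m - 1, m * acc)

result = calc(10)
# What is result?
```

Accumulator trace (n, acc): (10, 1) -> (9, 10) -> (8, 90) -> (7, 720) -> (6, 5040) -> (5, 30240) -> (4, 151200) -> (3, 604800) -> (2, 1814400) -> (1, 3628800) -> return 3628800

Answer: 3628800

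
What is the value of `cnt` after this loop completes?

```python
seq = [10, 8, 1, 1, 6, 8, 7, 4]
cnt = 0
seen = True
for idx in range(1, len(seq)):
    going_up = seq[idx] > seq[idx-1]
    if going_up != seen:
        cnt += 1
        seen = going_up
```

Count direction changes in [10, 8, 1, 1, 6, 8, 7, 4]
`cnt` takes the values: 0 → 1 → 2 → 3

Answer: 3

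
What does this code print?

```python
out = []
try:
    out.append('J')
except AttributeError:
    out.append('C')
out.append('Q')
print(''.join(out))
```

Execution trace: 'J' (try body, no exception) → 'Q' (after the try/except). Output: JQ

Answer: JQ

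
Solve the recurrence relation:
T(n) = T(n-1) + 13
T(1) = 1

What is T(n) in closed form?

Unrolling: T(n) = T(1) + 13·(n-1) = 1 + 13(n-1) = 13n - 12.

Answer: T(n) = 13n - 12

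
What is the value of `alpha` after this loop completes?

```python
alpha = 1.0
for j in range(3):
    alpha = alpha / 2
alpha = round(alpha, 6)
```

Halving LR 3 times: 1 / 2^3
`alpha` takes the values: 1.0 → 0.5 → 0.25 → 0.125

Answer: 0.125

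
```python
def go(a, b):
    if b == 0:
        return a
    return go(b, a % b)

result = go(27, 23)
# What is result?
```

go(27, 23) -> go(23, 4) -> go(4, 3) -> go(3, 1) -> go(1, 0) -> 1

Answer: 1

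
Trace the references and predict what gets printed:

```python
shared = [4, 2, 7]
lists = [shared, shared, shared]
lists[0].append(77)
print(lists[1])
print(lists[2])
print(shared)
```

Key concept: list of same reference.
Step by step:
`shared = [4, 2, 7]` → shared = [4, 2, 7]
`lists = [shared, shared, shared]` → lists = [[4, 2, 7], [4, 2, 7], [4, 2, 7]]
`lists[0].append(77)` → shared = [4, 2, 7, 77]; lists = [[4, 2, 7, 77], [4, 2, 7, 77], [4, 2, 7, 77]]
`print(lists[1])` → prints [4, 2, 7, 77]
`print(lists[2])` → prints [4, 2, 7, 77]
`print(shared)` → prints [4, 2, 7, 77]

Answer:
[4, 2, 7, 77]
[4, 2, 7, 77]
[4, 2, 7, 77]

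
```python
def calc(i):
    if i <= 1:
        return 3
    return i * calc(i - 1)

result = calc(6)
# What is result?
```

calc(6) = 6 * 5 * 4 * 3 * 2 * 3 = 2160

Answer: 2160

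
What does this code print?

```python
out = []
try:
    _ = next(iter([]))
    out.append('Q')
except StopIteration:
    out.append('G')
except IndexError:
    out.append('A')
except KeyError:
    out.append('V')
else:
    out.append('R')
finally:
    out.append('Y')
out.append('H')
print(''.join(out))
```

Execution trace: 'G' (except StopIteration) → 'Y' (finally) → 'H' (after the try/except). Output: GYH

Answer: GYH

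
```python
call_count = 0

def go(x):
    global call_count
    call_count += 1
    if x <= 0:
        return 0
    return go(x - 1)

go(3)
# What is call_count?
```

Linear recursion stepping by 1: 4 calls from x=3 down to ≤0.

Answer: 4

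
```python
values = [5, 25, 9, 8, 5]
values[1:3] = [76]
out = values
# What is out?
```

Trace:
`values = [5, 25, 9, 8, 5]` → values = [5, 25, 9, 8, 5]
`values[1:3] = [76]` → values = [5, 76, 8, 5]
`out = values` → out = [5, 76, 8, 5]
So out = [5, 76, 8, 5]

Answer: [5, 76, 8, 5]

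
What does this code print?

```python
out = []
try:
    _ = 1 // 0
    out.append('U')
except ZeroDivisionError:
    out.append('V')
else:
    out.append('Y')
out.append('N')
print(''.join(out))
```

Execution trace: 'V' (except ZeroDivisionError) → 'N' (after the try/except). Output: VN

Answer: VN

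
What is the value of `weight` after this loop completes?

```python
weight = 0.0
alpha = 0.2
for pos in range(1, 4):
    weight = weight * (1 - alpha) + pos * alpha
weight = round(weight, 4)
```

Moving average with lr=0.2
`weight` takes the values: 0.0 → 0.2 → 0.56 → 1.048

Answer: 1.048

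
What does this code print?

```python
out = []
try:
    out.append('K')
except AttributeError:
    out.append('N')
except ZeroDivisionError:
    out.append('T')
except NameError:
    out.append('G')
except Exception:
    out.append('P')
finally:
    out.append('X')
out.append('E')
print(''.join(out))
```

Execution trace: 'K' (try body, no exception) → 'X' (finally) → 'E' (after the try/except). Output: KXE

Answer: KXE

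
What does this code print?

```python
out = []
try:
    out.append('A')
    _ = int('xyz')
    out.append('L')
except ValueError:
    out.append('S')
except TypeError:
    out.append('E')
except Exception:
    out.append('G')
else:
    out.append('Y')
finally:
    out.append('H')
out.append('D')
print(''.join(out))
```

Execution trace: 'A' (try body) → 'S' (except ValueError) → 'H' (finally) → 'D' (after the try/except). Output: ASHD

Answer: ASHD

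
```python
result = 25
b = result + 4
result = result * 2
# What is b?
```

Trace:
`result = 25` → result = 25
`b = result + 4` → b = 29
`result = result * 2` → result = 50
So b = 29

Answer: 29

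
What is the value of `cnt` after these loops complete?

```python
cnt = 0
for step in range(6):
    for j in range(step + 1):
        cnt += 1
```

Triangle: 1 + 2 + ... + 6
`cnt` takes the values: 0 → 1 → 2 → 3 → 4 → 5 → 6 → 7 → 8 → 9 → 10 → 11 → 12 → 13 → 14 → 15 → 16 → 17 → 18 → 19 → 20 → 21

Answer: 21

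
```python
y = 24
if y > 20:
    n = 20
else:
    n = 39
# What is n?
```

Trace:
`y = 24` → y = 24
`if y > 20: ...` → y > 20 is True → n = 20
So n = 20

Answer: 20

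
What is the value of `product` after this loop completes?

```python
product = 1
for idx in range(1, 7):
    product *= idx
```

6! = 720
`product` takes the values: 1 → 2 → 6 → 24 → 120 → 720

Answer: 720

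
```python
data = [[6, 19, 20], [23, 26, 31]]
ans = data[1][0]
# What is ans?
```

Trace:
`data = [[6, 19, 20], [23, 26, 31]]` → data = [[6, 19, 20], [23, 26, 31]]
`ans = data[1][0]` → ans = 23
So ans = 23

Answer: 23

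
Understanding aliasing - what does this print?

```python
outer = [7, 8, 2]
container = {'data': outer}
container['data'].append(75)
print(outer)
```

Key concept: dict holds reference to list.
Step by step:
`outer = [7, 8, 2]` → outer = [7, 8, 2]
`container = {'data': outer}` → container = {'data': [7, 8, 2]}
`container['data'].append(75)` → outer = [7, 8, 2, 75]; container = {'data': [7, 8, 2, 75]}
`print(outer)` → prints [7, 8, 2, 75]

Answer: [7, 8, 2, 75]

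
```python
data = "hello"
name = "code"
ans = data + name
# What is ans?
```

Trace:
`data = "hello"` → data = 'hello'
`name = "code"` → name = 'code'
`ans = data + name` → ans = 'hellocode'
So ans = 'hellocode'

Answer: 'hellocode'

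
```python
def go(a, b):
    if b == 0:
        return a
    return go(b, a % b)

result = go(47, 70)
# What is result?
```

go(47, 70) -> go(70, 47) -> go(47, 23) -> go(23, 1) -> go(1, 0) -> 1

Answer: 1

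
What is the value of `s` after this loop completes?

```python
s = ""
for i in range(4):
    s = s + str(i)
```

Concatenate digits 0 to 3
`s` takes the values: "" → "0" → "01" → "012" → "0123"

Answer: "0123"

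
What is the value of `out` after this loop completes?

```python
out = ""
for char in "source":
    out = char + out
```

Reverse 'source'
`out` takes the values: "" → "s" → "os" → "uos" → "ruos" → "cruos" → "ecruos"

Answer: "ecruos"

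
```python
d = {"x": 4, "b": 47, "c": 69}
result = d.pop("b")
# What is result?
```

Trace:
`d = {"x": 4, "b": 47, "c": 69}` → d = {'x': 4, 'b': 47, 'c': 69}
`result = d.pop("b")` → d = {'x': 4, 'c': 69}; result = 47
So result = 47

Answer: 47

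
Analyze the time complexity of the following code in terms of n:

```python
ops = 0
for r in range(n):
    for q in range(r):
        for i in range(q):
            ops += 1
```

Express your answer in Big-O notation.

Each loop level contributes: n × n × n. Multiplying the contributions gives O(n^3).

Answer: O(n^3)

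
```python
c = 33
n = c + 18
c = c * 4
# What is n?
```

Trace:
`c = 33` → c = 33
`n = c + 18` → n = 51
`c = c * 4` → c = 132
So n = 51

Answer: 51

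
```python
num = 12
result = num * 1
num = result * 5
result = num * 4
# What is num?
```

Trace:
`num = 12` → num = 12
`result = num * 1` → result = 12
`num = result * 5` → num = 60
`result = num * 4` → result = 240
So num = 60

Answer: 60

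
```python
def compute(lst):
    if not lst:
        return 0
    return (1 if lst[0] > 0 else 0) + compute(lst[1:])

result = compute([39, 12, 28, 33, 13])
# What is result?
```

Count of positive elements in [39, 12, 28, 33, 13] = 5

Answer: 5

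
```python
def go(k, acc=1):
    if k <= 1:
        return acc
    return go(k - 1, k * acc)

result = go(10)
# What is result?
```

Accumulator trace (n, acc): (10, 1) -> (9, 10) -> (8, 90) -> (7, 720) -> (6, 5040) -> (5, 30240) -> (4, 151200) -> (3, 604800) -> (2, 1814400) -> (1, 3628800) -> return 3628800

Answer: 3628800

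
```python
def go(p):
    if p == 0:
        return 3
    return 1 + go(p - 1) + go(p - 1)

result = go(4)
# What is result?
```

go(p) = 1 + 2·go(p-1), go(0)=3. Closed form: (3+1)·2^4 - 1 = 63.

Answer: 63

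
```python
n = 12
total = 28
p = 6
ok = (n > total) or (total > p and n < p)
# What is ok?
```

Trace:
`n = 12` → n = 12
`total = 28` → total = 28
`p = 6` → p = 6
`ok = (n > total) or (total > p and n < p)` → ok = False
So ok = False

Answer: False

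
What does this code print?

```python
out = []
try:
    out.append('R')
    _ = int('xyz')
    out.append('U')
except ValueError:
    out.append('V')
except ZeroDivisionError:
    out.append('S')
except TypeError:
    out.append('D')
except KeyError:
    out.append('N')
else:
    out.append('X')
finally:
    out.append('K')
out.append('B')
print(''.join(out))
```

Execution trace: 'R' (try body) → 'V' (except ValueError) → 'K' (finally) → 'B' (after the try/except). Output: RVKB

Answer: RVKB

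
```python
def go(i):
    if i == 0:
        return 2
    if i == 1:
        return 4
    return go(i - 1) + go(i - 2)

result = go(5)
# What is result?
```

Build up from base cases: go(0)=2, go(1)=4, go(2)=6, go(3)=10, go(4)=16, go(5)=26

Answer: 26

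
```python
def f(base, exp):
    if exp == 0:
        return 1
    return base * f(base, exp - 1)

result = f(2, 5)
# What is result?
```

f(2, 5) = 2 * 2 * 2 * 2 * 2 = 32

Answer: 32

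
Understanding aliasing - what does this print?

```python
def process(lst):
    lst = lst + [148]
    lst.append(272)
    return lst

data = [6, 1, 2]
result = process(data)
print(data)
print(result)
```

Key concept: rebinding parameter vs mutation.
Step by step:
`data = [6, 1, 2]` → data = [6, 1, 2]
`result = process(data)` → result = [6, 1, 2, 148, 272]
`print(data)` → prints [6, 1, 2]
`print(result)` → prints [6, 1, 2, 148, 272]

Answer:
[6, 1, 2]
[6, 1, 2, 148, 272]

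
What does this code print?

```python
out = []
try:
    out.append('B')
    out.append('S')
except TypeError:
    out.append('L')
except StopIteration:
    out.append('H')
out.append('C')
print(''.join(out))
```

Execution trace: 'B' (try body) → 'S' (try body, no exception) → 'C' (after the try/except). Output: BSC

Answer: BSC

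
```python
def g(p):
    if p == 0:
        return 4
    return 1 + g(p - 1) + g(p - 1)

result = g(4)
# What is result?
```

g(p) = 1 + 2·g(p-1), g(0)=4. Closed form: (4+1)·2^4 - 1 = 79.

Answer: 79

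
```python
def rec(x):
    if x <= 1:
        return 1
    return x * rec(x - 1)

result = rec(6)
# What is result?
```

rec(6) = 6 * 5 * 4 * 3 * 2 * 1 = 720

Answer: 720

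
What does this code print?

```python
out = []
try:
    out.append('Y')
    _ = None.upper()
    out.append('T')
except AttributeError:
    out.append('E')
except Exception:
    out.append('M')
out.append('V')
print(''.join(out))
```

Execution trace: 'Y' (try body) → 'E' (except AttributeError) → 'V' (after the try/except). Output: YEV

Answer: YEV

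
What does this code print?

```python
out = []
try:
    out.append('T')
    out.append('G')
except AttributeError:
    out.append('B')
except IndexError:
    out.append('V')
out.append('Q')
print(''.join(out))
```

Execution trace: 'T' (try body) → 'G' (try body, no exception) → 'Q' (after the try/except). Output: TGQ

Answer: TGQ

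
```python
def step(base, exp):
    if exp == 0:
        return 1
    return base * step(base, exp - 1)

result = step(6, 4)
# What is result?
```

step(6, 4) = 6 * 6 * 6 * 6 = 1296

Answer: 1296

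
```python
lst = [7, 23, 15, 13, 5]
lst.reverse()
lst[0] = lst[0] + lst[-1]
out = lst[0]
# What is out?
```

Trace:
`lst = [7, 23, 15, 13, 5]` → lst = [7, 23, 15, 13, 5]
`lst.reverse()` → lst = [5, 13, 15, 23, 7]
`lst[0] = lst[0] + lst[-1]` → lst = [12, 13, 15, 23, 7]
`out = lst[0]` → out = 12
So out = 12

Answer: 12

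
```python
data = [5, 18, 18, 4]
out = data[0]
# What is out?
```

Trace:
`data = [5, 18, 18, 4]` → data = [5, 18, 18, 4]
`out = data[0]` → out = 5
So out = 5

Answer: 5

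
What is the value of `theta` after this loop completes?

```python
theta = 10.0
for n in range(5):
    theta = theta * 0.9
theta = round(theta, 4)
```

Exponential decay: 10.0 * 0.9^5
`theta` takes the values: 10.0 → 9.0 → 8.1 → 7.29 → 6.561 → 5.9049

Answer: 5.9049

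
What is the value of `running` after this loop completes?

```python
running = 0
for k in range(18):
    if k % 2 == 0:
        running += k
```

Sum of even numbers 0 to 17
`running` takes the values: 0 → 2 → 6 → 12 → 20 → 30 → 42 → 56 → 72

Answer: 72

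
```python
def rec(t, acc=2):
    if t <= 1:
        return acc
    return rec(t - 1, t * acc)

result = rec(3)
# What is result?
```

Accumulator trace (n, acc): (3, 2) -> (2, 6) -> (1, 12) -> return 12

Answer: 12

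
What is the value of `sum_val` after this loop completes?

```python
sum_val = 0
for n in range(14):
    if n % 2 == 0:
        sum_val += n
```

Sum of even numbers 0 to 13
`sum_val` takes the values: 0 → 2 → 6 → 12 → 20 → 30 → 42

Answer: 42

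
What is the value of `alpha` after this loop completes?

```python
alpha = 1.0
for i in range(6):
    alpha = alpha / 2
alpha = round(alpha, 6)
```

Halving LR 6 times: 1 / 2^6
`alpha` takes the values: 1.0 → 0.5 → 0.25 → 0.125 → 0.0625 → 0.03125 → 0.015625

Answer: 0.015625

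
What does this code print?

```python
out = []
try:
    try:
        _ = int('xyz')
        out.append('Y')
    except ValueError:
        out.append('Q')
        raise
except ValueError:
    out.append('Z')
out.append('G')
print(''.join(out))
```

Execution trace: 'Q' (except ValueError) → 'Z' (outer except ValueError) → 'G' (after the try/except). Output: QZG

Answer: QZG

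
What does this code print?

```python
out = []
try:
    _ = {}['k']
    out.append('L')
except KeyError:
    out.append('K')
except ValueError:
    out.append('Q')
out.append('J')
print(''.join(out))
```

Execution trace: 'K' (except KeyError) → 'J' (after the try/except). Output: KJ

Answer: KJ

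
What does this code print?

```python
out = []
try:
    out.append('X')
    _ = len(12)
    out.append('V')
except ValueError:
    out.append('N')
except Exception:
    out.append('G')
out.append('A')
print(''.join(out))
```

Execution trace: 'X' (try body) → 'G' (except Exception) → 'A' (after the try/except). Output: XGA

Answer: XGA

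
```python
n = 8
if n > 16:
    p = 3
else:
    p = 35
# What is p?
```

Trace:
`n = 8` → n = 8
`if n > 16: ...` → n > 16 is False, take else branch → p = 35
So p = 35

Answer: 35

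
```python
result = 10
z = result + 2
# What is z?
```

Trace:
`result = 10` → result = 10
`z = result + 2` → z = 12
So z = 12

Answer: 12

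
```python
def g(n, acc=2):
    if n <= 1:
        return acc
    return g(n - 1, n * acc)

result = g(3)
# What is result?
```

Accumulator trace (n, acc): (3, 2) -> (2, 6) -> (1, 12) -> return 12

Answer: 12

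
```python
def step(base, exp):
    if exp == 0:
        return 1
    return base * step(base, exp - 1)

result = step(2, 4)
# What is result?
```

step(2, 4) = 2 * 2 * 2 * 2 = 16

Answer: 16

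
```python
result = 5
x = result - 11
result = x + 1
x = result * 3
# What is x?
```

Trace:
`result = 5` → result = 5
`x = result - 11` → x = -6
`result = x + 1` → result = -5
`x = result * 3` → x = -15
So x = -15

Answer: -15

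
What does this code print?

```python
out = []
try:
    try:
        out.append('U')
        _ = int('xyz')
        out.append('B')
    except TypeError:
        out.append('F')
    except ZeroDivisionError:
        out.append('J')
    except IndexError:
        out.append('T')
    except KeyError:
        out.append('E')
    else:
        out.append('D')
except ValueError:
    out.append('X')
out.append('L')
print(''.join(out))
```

Execution trace: 'U' (try body) → 'X' (outer except ValueError) → 'L' (after the try/except). Output: UXL

Answer: UXL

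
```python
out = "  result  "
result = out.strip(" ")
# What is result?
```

Trace:
`out = "  result  "` → out = '  result  '
`result = out.strip(" ")` → result = 'result'
So result = 'result'

Answer: 'result'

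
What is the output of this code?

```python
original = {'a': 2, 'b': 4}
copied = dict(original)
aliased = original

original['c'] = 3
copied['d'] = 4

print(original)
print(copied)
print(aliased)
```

Key concept: dict() creates copy, assignment creates alias.
Step by step:
`original = {'a': 2, 'b': 4}` → original = {'a': 2, 'b': 4}
`copied = dict(original)` → copied = {'a': 2, 'b': 4}
`aliased = original` → aliased = {'a': 2, 'b': 4} (same object as original)
`original['c'] = 3` → original = {'a': 2, 'b': 4, 'c': 3} (same object as aliased); aliased = {'a': 2, 'b': 4, 'c': 3} (same object as original)
`copied['d'] = 4` → copied = {'a': 2, 'b': 4, 'd': 4}
`print(original)` → prints {'a': 2, 'b': 4, 'c': 3}
`print(copied)` → prints {'a': 2, 'b': 4, 'd': 4}
`print(aliased)` → prints {'a': 2, 'b': 4, 'c': 3}

Answer:
{'a': 2, 'b': 4, 'c': 3}
{'a': 2, 'b': 4, 'd': 4}
{'a': 2, 'b': 4, 'c': 3}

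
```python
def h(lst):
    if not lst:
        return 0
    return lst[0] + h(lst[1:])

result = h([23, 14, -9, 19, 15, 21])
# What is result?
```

23 + 14 + (-9) + 19 + 15 + 21 + 0 = 83

Answer: 83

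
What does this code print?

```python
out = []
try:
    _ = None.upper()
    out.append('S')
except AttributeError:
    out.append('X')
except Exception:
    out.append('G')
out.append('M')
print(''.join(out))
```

Execution trace: 'X' (except AttributeError) → 'M' (after the try/except). Output: XM

Answer: XM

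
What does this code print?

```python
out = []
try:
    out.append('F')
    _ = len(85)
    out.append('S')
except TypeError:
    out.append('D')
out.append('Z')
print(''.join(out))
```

Execution trace: 'F' (try body) → 'D' (except TypeError) → 'Z' (after the try/except). Output: FDZ

Answer: FDZ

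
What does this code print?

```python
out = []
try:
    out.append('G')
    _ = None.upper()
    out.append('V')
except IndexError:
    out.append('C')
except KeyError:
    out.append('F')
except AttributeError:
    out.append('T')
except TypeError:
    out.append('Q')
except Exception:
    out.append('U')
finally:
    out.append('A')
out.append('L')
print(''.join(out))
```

Execution trace: 'G' (try body) → 'T' (except AttributeError) → 'A' (finally) → 'L' (after the try/except). Output: GTAL

Answer: GTAL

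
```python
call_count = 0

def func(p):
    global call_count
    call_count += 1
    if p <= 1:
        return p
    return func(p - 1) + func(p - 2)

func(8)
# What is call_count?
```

Calls(p) = 1 + Calls(p-1) + Calls(p-2); Calls(0)=Calls(1)=1. For p=8 this gives 67.

Answer: 67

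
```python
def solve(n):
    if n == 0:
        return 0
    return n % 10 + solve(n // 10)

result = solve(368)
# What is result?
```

Sum of digits of 368: 8 + 6 + 3 = 17

Answer: 17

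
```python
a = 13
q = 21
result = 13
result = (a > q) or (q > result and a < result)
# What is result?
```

Trace:
`a = 13` → a = 13
`q = 21` → q = 21
`result = 13` → result = 13
`result = (a > q) or (q > result and a < result)` → result = False
So result = False

Answer: False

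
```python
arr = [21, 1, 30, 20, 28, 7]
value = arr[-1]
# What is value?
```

Trace:
`arr = [21, 1, 30, 20, 28, 7]` → arr = [21, 1, 30, 20, 28, 7]
`value = arr[-1]` → value = 7
So value = 7

Answer: 7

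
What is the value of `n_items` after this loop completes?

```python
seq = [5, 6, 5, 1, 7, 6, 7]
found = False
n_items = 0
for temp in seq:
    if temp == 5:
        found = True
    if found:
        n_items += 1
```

Count elements after first 5 in [5, 6, 5, 1, 7, 6, 7]
`n_items` takes the values: 0 → 1 → 2 → 3 → 4 → 5 → 6 → 7

Answer: 7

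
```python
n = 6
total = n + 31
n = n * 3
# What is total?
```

Trace:
`n = 6` → n = 6
`total = n + 31` → total = 37
`n = n * 3` → n = 18
So total = 37

Answer: 37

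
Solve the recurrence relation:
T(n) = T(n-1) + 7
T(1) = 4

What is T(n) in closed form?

Unrolling: T(n) = T(1) + 7·(n-1) = 4 + 7(n-1) = 7n - 3.

Answer: T(n) = 7n - 3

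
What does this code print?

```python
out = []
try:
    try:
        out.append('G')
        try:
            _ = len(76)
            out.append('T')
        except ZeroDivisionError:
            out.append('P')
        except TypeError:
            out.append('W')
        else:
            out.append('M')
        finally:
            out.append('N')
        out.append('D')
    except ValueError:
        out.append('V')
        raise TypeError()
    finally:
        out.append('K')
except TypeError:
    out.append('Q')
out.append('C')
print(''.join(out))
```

Execution trace: 'G' (try body) → 'W' (inner except TypeError) → 'N' (inner finally) → 'D' (try body, no exception) → 'K' (finally) → 'C' (after the try/except). Output: GWNDKC

Answer: GWNDKC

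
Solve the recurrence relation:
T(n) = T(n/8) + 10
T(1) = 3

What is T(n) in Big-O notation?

Each step divides n by 8 and adds 10. After log_8(n) steps we reach T(1)=3. So T(n) = 10·log_8(n) + 3 = O(log n).

Answer: O(log n)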